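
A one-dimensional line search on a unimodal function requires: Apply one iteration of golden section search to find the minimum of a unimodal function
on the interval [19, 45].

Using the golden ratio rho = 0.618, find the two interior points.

Golden section search on [19, 45].
Golden ratio rho = 0.618 (approx).
Interior points:
  x_1 = 19 + (1-0.618)*26 = 28.9320
  x_2 = 19 + 0.618*26 = 35.0680
Compare f(x_1) and f(x_2) to determine which subinterval to keep.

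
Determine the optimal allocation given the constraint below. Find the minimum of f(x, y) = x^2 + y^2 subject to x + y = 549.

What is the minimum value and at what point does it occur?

Substitute y = 549 - x into f(x,y) = x^2 + y^2:
g(x) = x^2 + (549 - x)^2 = 2x^2 - 1098x + 301401
g'(x) = 4x - 1098 = 0  =>  x = 549/2
y = 549 - 549/2 = 549/2
Minimum value = (549/2)^2 + (549/2)^2 = 301401/2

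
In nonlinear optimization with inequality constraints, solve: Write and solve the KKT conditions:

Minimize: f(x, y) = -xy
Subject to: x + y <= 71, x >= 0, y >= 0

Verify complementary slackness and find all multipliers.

Problem: min -xy s.t. x + y <= 71 (multiplier lambda), x >= 0 (mu_x), y >= 0 (mu_y)
KKT stationarity: -y + lambda - mu_x = 0, -x + lambda - mu_y = 0, with lambda, mu_x, mu_y >= 0
Complementary slackness: lambda*(x + y - 71) = 0, mu_x*x = 0, mu_y*y = 0
If lambda = 0: y = -mu_x <= 0 and x = -mu_y <= 0 force x = y = 0 with f = 0; but x = y = 71/2 is feasible with f = -5041/4 < 0, so this is not the minimum. Hence lambda > 0 and x + y = 71.
Try x > 0, y > 0 (so mu_x = mu_y = 0): y = lambda, x = lambda => x = y = lambda
x + y = 71 => 2*lambda = 71 => lambda = 71/2
x* = y* = 71/2 > 0, consistent with mu_x = mu_y = 0.
(Any feasible point with x = 0 or y = 0 has f = 0 > -5041/4, so the minimum is not on those boundaries.)
min(-xy) = -5041/4 (i.e. max xy = 5041/4)
Multipliers: lambda = 71/2, mu_x = 0, mu_y = 0
Complementary slackness: lambda*(x + y - 71) = 71/2*(71/2 + 71/2 - 71) = 0, mu_x*x = 0*71/2 = 0, mu_y*y = 0*71/2 = 0. Satisfied.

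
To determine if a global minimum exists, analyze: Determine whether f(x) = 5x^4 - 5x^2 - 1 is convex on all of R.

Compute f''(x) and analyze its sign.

f(x) = 5x^4 - 5x^2 - 1
f'(x) = 20x^3 + -10x
f''(x) = 60x^2 + -10
f''(0) = -10 < 0, so not convex near x = 0
Therefore, f is not globally convex on R.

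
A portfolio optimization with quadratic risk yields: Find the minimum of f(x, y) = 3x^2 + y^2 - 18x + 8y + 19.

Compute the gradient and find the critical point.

f(x,y) = 3x^2 + y^2 - 18x + 8y + 19
df/dx = 6x + (-18) = 0  =>  x = 3
df/dy = 2y + (8) = 0  =>  y = -4
f(3, -4) = 3*(3)^2 + 1*(-4)^2 + -18*(3) + 8*(-4) + 19 = -24
Hessian is diagonal with entries 6, 2 > 0, so this is a minimum.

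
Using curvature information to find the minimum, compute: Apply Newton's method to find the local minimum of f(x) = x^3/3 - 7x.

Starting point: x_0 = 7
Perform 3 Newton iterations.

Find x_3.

f(x) = x^3/3 - 7x
f'(x) = x^2 - 7, f''(x) = 2x
Newton update: x_{n+1} = x_n - (x_n^2 - 7)/(2*x_n)
Step 1: x_0 = 7, f'=42, f''=14, x_1 = 4
Step 2: x_1 = 4, f'=9, f''=8, x_2 = 23/8
Step 3: x_2 = 23/8, f'=81/64, f''=23/4, x_3 = 977/368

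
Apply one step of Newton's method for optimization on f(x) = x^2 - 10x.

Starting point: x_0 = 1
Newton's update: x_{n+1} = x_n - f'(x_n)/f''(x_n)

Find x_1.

f(x) = x^2 - 10x
f'(x) = 2x + (-10), f''(x) = 2
Newton step: x_1 = x_0 - f'(x_0)/f''(x_0)
f'(1) = -8
x_1 = 1 - -8/2 = 5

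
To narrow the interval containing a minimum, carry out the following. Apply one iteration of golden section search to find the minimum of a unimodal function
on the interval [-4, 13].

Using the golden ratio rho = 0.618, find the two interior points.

Golden section search on [-4, 13].
Golden ratio rho = 0.618 (approx).
Interior points:
  x_1 = -4 + (1-0.618)*17 = 2.4940
  x_2 = -4 + 0.618*17 = 6.5060
Compare f(x_1) and f(x_2) to determine which subinterval to keep.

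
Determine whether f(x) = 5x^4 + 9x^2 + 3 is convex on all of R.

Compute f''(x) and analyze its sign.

f(x) = 5x^4 + 9x^2 + 3
f'(x) = 20x^3 + 18x
f''(x) = 60x^2 + 18
f''(x) = 60x^2 + 18 >= 18 > 0 for all x
Therefore, f is convex on R.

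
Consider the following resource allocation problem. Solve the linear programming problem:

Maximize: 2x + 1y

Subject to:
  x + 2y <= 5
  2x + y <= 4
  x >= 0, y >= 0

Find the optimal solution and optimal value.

Feasible vertices: (0, 0), (0, 5/2), (1, 2), (2, 0)
Objective 2x + 1y at each:
  (0, 0): 0
  (0, 5/2): 5/2
  (1, 2): 4
  (2, 0): 4
Maximum is 4 at (1, 2).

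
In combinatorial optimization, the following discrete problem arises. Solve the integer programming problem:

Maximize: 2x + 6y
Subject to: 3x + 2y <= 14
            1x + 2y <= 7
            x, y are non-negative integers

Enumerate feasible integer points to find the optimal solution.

Constraint 1: 3x + 2y <= 14
Constraint 2: 1x + 2y <= 7
Feasible x range (need y >= 0): 0 <= x <= min(14/3, 7/1) => x in {0, ..., 4}.
Enumerate feasible integer points row by row (the coefficient of y is 6 > 0, so for each x the largest feasible y gives the best value):
  x = 0: y <= min((14 - 3*0)/2, (7 - 1*0)/2) => y in {0, ..., 3}; best 2*0 + 6*3 = 18
  x = 1: y <= min((14 - 3*1)/2, (7 - 1*1)/2) => y in {0, ..., 3}; best 2*1 + 6*3 = 20
  x = 2: y <= min((14 - 3*2)/2, (7 - 1*2)/2) => y in {0, ..., 2}; best 2*2 + 6*2 = 16
  x = 3: y <= min((14 - 3*3)/2, (7 - 1*3)/2) => y in {0, ..., 2}; best 2*3 + 6*2 = 18
  x = 4: y <= min((14 - 3*4)/2, (7 - 1*4)/2) => y in {0, ..., 1}; best 2*4 + 6*1 = 14
The maximum 2x + 6y = 20 is achieved at x = 1, y = 3.
Check: 3*1 + 2*3 = 9 <= 14 and 1*1 + 2*3 = 7 <= 7.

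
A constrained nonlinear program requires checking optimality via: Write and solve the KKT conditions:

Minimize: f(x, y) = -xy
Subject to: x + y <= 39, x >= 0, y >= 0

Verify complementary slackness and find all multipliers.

Problem: min -xy s.t. x + y <= 39 (multiplier lambda), x >= 0 (mu_x), y >= 0 (mu_y)
KKT stationarity: -y + lambda - mu_x = 0, -x + lambda - mu_y = 0, with lambda, mu_x, mu_y >= 0
Complementary slackness: lambda*(x + y - 39) = 0, mu_x*x = 0, mu_y*y = 0
If lambda = 0: y = -mu_x <= 0 and x = -mu_y <= 0 force x = y = 0 with f = 0; but x = y = 39/2 is feasible with f = -1521/4 < 0, so this is not the minimum. Hence lambda > 0 and x + y = 39.
Try x > 0, y > 0 (so mu_x = mu_y = 0): y = lambda, x = lambda => x = y = lambda
x + y = 39 => 2*lambda = 39 => lambda = 39/2
x* = y* = 39/2 > 0, consistent with mu_x = mu_y = 0.
(Any feasible point with x = 0 or y = 0 has f = 0 > -1521/4, so the minimum is not on those boundaries.)
min(-xy) = -1521/4 (i.e. max xy = 1521/4)
Multipliers: lambda = 39/2, mu_x = 0, mu_y = 0
Complementary slackness: lambda*(x + y - 39) = 39/2*(39/2 + 39/2 - 39) = 0, mu_x*x = 0*39/2 = 0, mu_y*y = 0*39/2 = 0. Satisfied.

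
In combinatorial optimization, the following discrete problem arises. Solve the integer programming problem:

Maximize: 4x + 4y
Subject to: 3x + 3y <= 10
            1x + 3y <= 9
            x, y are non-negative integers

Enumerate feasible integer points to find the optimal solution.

Constraint 1: 3x + 3y <= 10
Constraint 2: 1x + 3y <= 9
Feasible x range (need y >= 0): 0 <= x <= min(10/3, 9/1) => x in {0, ..., 3}.
Enumerate feasible integer points row by row (the coefficient of y is 4 > 0, so for each x the largest feasible y gives the best value):
  x = 0: y <= min((10 - 3*0)/3, (9 - 1*0)/3) => y in {0, ..., 3}; best 4*0 + 4*3 = 12
  x = 1: y <= min((10 - 3*1)/3, (9 - 1*1)/3) => y in {0, ..., 2}; best 4*1 + 4*2 = 12
  x = 2: y <= min((10 - 3*2)/3, (9 - 1*2)/3) => y in {0, ..., 1}; best 4*2 + 4*1 = 12
  x = 3: y <= min((10 - 3*3)/3, (9 - 1*3)/3) => y in {0}; best 4*3 + 4*0 = 12
The maximum 4x + 4y = 12 is achieved at x = 0, y = 3.
(The same value 12 is also attained at (1, 2), (2, 1), (3, 0).)
Check: 3*0 + 3*3 = 9 <= 10 and 1*0 + 3*3 = 9 <= 9.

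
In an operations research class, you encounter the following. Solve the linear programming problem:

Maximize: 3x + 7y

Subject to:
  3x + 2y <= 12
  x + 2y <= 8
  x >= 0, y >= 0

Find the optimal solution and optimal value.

Feasible vertices: (0, 0), (0, 4), (2, 3), (4, 0)
Objective 3x + 7y at each:
  (0, 0): 0
  (0, 4): 28
  (2, 3): 27
  (4, 0): 12
Maximum is 28 at (0, 4).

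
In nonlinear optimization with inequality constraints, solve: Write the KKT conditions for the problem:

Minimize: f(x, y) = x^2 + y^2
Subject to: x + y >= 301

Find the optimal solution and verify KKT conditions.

KKT conditions for min x^2 + y^2 s.t. x + y >= 301:
Stationarity: 2x = mu, 2y = mu
So x = y = mu/2.
Complementary slackness: mu*(x + y - 301) = 0
Primal feasibility: x + y >= 301; dual feasibility: mu >= 0
If mu = 0 then x = y = 0, but 0 + 0 < 301 is infeasible, so the constraint is active.
Constraint active: x + y = 2*(mu/2) = 301 => mu = 301
x = y = 301/2, f = 90601/2
Verify: stationarity 2*(301/2) = 301 = mu; primal 301/2 + 301/2 = 301 >= 301; dual mu = 301 >= 0; complementary slackness 301*(301 - 301) = 0. All KKT conditions hold.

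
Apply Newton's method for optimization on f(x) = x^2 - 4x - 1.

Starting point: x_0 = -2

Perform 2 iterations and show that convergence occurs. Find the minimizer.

f(x) = x^2 - 4x - 1, f'(x) = 2x + (-4), f''(x) = 2
Step 1: f'(-2) = -8, x_1 = -2 - -8/2 = 2
Step 2: f'(2) = 0, x_2 = 2 (converged)
Newton's method converges in 1 step for quadratics.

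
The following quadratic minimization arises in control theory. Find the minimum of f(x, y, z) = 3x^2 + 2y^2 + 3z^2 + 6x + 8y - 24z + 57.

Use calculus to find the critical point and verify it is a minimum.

f(x,y,z) = 3x^2 + 2y^2 + 3z^2 + 6x + 8y - 24z + 57
df/dx = 6x + (6) = 0 => x = -1
df/dy = 4y + (8) = 0 => y = -2
df/dz = 6z + (-24) = 0 => z = 4
f(-1,-2,4) = 3*(-1)^2 + 2*(-2)^2 + 3*(4)^2 + 6*(-1) + 8*(-2) + -24*(4) + 57 = -2
Hessian is diagonal with entries 6, 4, 6 > 0, confirmed minimum.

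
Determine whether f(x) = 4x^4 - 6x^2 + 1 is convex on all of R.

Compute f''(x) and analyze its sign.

f(x) = 4x^4 - 6x^2 + 1
f'(x) = 16x^3 + -12x
f''(x) = 48x^2 + -12
f''(0) = -12 < 0, so not convex near x = 0
Therefore, f is not globally convex on R.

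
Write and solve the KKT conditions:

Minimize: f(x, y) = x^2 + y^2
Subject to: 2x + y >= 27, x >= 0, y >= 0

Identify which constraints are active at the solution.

KKT conditions for min x^2 + y^2 s.t. 2x + 1y >= 27, x >= 0, y >= 0:
Stationarity: 2x = mu*2 + mu_x, 2y = mu*1 + mu_y, with mu, mu_x, mu_y >= 0
Complementary slackness: mu*(2x + y - 27) = 0, mu_x*x = 0, mu_y*y = 0
(0, 0) is infeasible (2*0 + 1*0 < 27), so if mu = 0 stationarity would force x = mu_x/2 >= 0, y = mu_y/2 >= 0 with mu_x*x = mu_y*y = 0, i.e. x = y = 0: contradiction. Hence mu > 0 and 2x + y = 27 is active.
Try x > 0, y > 0 (so mu_x = mu_y = 0): x = 2*mu/2, y = 1*mu/2
Substitute: 2*(2*mu/2) + 1*(1*mu/2) = 27
  mu*5/2 = 27 => mu = 54/5
x* = 54/5 > 0, y* = 27/5 > 0, consistent with mu_x = mu_y = 0.
f is convex and the constraints are linear, so this KKT point is the global minimum.
f* = 729/5
Active constraints: 2x + y >= 27 (holds with equality, mu = 54/5 > 0); x >= 0 and y >= 0 are inactive (mu_x = mu_y = 0).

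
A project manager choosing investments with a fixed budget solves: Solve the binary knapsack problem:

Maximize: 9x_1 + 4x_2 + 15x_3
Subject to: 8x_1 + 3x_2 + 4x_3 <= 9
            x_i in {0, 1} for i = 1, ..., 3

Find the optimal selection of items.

Items: item 1 (v=9, w=8), item 2 (v=4, w=3), item 3 (v=15, w=4)
Capacity: 9
Checking all 8 subsets (w = total weight, v = total value):
  {}: w = 0, v = 0
  {1}: w = 8, v = 9
  {2}: w = 3, v = 4
  {3}: w = 4, v = 15
  {1, 2}: w = 11 > 9, infeasible
  {1, 3}: w = 12 > 9, infeasible
  {2, 3}: w = 7, v = 19
  {1, 2, 3}: w = 15 > 9, infeasible
Best feasible subset: items [2, 3]
Total weight: 7 <= 9, total value: 19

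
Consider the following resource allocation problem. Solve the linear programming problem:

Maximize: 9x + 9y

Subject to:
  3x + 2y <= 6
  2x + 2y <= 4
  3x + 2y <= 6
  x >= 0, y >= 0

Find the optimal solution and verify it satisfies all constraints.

Feasible vertices: (0, 0), (0, 2), (2, 0)
Objective 9x + 9y at each vertex:
  (0, 0): 0
  (0, 2): 18
  (2, 0): 18
Maximum is 18 at (0, 2).
Verify constraints at (x, y) = (0, 2):
  3*0 + 2*2 = 4 <= 6
  2*0 + 2*2 = 4 <= 4 (active)
  3*0 + 2*2 = 4 <= 6
  x = 0 >= 0, y = 2 >= 0. All constraints satisfied.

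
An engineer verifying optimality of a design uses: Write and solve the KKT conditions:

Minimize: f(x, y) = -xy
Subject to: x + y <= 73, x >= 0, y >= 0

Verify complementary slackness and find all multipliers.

Problem: min -xy s.t. x + y <= 73 (multiplier lambda), x >= 0 (mu_x), y >= 0 (mu_y)
KKT stationarity: -y + lambda - mu_x = 0, -x + lambda - mu_y = 0, with lambda, mu_x, mu_y >= 0
Complementary slackness: lambda*(x + y - 73) = 0, mu_x*x = 0, mu_y*y = 0
If lambda = 0: y = -mu_x <= 0 and x = -mu_y <= 0 force x = y = 0 with f = 0; but x = y = 73/2 is feasible with f = -5329/4 < 0, so this is not the minimum. Hence lambda > 0 and x + y = 73.
Try x > 0, y > 0 (so mu_x = mu_y = 0): y = lambda, x = lambda => x = y = lambda
x + y = 73 => 2*lambda = 73 => lambda = 73/2
x* = y* = 73/2 > 0, consistent with mu_x = mu_y = 0.
(Any feasible point with x = 0 or y = 0 has f = 0 > -5329/4, so the minimum is not on those boundaries.)
min(-xy) = -5329/4 (i.e. max xy = 5329/4)
Multipliers: lambda = 73/2, mu_x = 0, mu_y = 0
Complementary slackness: lambda*(x + y - 73) = 73/2*(73/2 + 73/2 - 73) = 0, mu_x*x = 0*73/2 = 0, mu_y*y = 0*73/2 = 0. Satisfied.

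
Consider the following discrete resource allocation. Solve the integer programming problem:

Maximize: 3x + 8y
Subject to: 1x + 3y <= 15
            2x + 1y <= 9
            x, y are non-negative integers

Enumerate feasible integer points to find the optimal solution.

Constraint 1: 1x + 3y <= 15
Constraint 2: 2x + 1y <= 9
Feasible x range (need y >= 0): 0 <= x <= min(15/1, 9/2) => x in {0, ..., 4}.
Enumerate feasible integer points row by row (the coefficient of y is 8 > 0, so for each x the largest feasible y gives the best value):
  x = 0: y <= min((15 - 1*0)/3, (9 - 2*0)/1) => y in {0, ..., 5}; best 3*0 + 8*5 = 40
  x = 1: y <= min((15 - 1*1)/3, (9 - 2*1)/1) => y in {0, ..., 4}; best 3*1 + 8*4 = 35
  x = 2: y <= min((15 - 1*2)/3, (9 - 2*2)/1) => y in {0, ..., 4}; best 3*2 + 8*4 = 38
  x = 3: y <= min((15 - 1*3)/3, (9 - 2*3)/1) => y in {0, ..., 3}; best 3*3 + 8*3 = 33
  x = 4: y <= min((15 - 1*4)/3, (9 - 2*4)/1) => y in {0, ..., 1}; best 3*4 + 8*1 = 20
The maximum 3x + 8y = 40 is achieved at x = 0, y = 5.
Check: 1*0 + 3*5 = 15 <= 15 and 2*0 + 1*5 = 5 <= 9.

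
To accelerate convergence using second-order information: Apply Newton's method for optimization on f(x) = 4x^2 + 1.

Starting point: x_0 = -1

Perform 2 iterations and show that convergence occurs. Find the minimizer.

f(x) = 4x^2 + 1, f'(x) = 8x + (0), f''(x) = 8
Step 1: f'(-1) = -8, x_1 = -1 - -8/8 = 0
Step 2: f'(0) = 0, x_2 = 0 (converged)
Newton's method converges in 1 step for quadratics.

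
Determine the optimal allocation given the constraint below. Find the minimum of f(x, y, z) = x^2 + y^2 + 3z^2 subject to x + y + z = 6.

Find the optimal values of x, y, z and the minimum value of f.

Using Lagrange multipliers on f = x^2 + y^2 + 3z^2 with constraint x + y + z = 6:
Conditions: 2*1*x = lambda, 2*1*y = lambda, 2*3*z = lambda
So x = lambda/2, y = lambda/2, z = lambda/6
Substituting into constraint: lambda * (7/6) = 6
lambda = 36/7
x = 18/7, y = 18/7, z = 6/7
Minimum value = 108/7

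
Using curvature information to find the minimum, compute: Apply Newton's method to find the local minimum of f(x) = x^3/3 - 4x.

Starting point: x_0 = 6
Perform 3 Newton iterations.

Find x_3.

f(x) = x^3/3 - 4x
f'(x) = x^2 - 4, f''(x) = 2x
Newton update: x_{n+1} = x_n - (x_n^2 - 4)/(2*x_n)
Step 1: x_0 = 6, f'=32, f''=12, x_1 = 10/3
Step 2: x_1 = 10/3, f'=64/9, f''=20/3, x_2 = 34/15
Step 3: x_2 = 34/15, f'=256/225, f''=68/15, x_3 = 514/255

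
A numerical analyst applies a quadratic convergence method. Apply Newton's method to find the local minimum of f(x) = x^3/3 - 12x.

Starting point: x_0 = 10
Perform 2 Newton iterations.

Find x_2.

f(x) = x^3/3 - 12x
f'(x) = x^2 - 12, f''(x) = 2x
Newton update: x_{n+1} = x_n - (x_n^2 - 12)/(2*x_n)
Step 1: x_0 = 10, f'=88, f''=20, x_1 = 28/5
Step 2: x_1 = 28/5, f'=484/25, f''=56/5, x_2 = 271/70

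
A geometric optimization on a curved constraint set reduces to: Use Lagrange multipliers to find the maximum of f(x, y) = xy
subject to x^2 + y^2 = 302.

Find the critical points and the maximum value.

Lagrange conditions: y = 2*lambda*x and x = 2*lambda*y
If x = 0 then y = 0, violating the constraint, so x, y != 0.
Dividing: y/x = x/y => x^2 = y^2 => y = x or y = -x
Constraint: 2x^2 = 302 => x^2 = 151 => x = +/-sqrt(151)
Critical points: (sqrt(151), sqrt(151)), (-sqrt(151), -sqrt(151)), (sqrt(151), -sqrt(151)), (-sqrt(151), sqrt(151))
  y = x:  xy = x^2 = 151  at (sqrt(151), sqrt(151)) and (-sqrt(151), -sqrt(151))
  y = -x: xy = -x^2 = -151 at (sqrt(151), -sqrt(151)) and (-sqrt(151), sqrt(151))
Maximum xy = 151 at (sqrt(151), sqrt(151)) and (-sqrt(151), -sqrt(151))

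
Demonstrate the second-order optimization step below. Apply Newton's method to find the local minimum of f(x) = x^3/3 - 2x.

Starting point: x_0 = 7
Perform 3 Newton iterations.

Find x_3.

f(x) = x^3/3 - 2x
f'(x) = x^2 - 2, f''(x) = 2x
Newton update: x_{n+1} = x_n - (x_n^2 - 2)/(2*x_n)
Step 1: x_0 = 7, f'=47, f''=14, x_1 = 51/14
Step 2: x_1 = 51/14, f'=2209/196, f''=51/7, x_2 = 2993/1428
Step 3: x_2 = 2993/1428, f'=4879681/2039184, f''=2993/714, x_3 = 13036417/8548008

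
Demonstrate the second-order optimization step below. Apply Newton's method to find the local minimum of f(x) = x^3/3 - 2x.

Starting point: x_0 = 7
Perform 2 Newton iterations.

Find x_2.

f(x) = x^3/3 - 2x
f'(x) = x^2 - 2, f''(x) = 2x
Newton update: x_{n+1} = x_n - (x_n^2 - 2)/(2*x_n)
Step 1: x_0 = 7, f'=47, f''=14, x_1 = 51/14
Step 2: x_1 = 51/14, f'=2209/196, f''=51/7, x_2 = 2993/1428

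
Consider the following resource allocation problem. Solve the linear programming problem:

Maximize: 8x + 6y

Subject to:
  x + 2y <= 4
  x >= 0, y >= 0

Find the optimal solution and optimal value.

The feasible region has vertices at [(0, 0), (4, 0), (0, 2)].
Checking objective 8x + 6y at each vertex:
  (0, 0): 8*0 + 6*0 = 0
  (4, 0): 8*4 + 6*0 = 32
  (0, 2): 8*0 + 6*2 = 12
Maximum is 32 at (4, 0).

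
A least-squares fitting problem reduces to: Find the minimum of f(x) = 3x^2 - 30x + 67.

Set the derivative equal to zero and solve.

f(x) = 3x^2 - 30x + 67
f'(x) = 6x + (-30) = 0
x = 30/6 = 5
f(5) = -8
Since f''(x) = 6 > 0, this is a minimum.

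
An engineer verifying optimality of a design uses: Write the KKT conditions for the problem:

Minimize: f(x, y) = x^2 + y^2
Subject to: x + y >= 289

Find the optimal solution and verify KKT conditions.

KKT conditions for min x^2 + y^2 s.t. x + y >= 289:
Stationarity: 2x = mu, 2y = mu
So x = y = mu/2.
Complementary slackness: mu*(x + y - 289) = 0
Primal feasibility: x + y >= 289; dual feasibility: mu >= 0
If mu = 0 then x = y = 0, but 0 + 0 < 289 is infeasible, so the constraint is active.
Constraint active: x + y = 2*(mu/2) = 289 => mu = 289
x = y = 289/2, f = 83521/2
Verify: stationarity 2*(289/2) = 289 = mu; primal 289/2 + 289/2 = 289 >= 289; dual mu = 289 >= 0; complementary slackness 289*(289 - 289) = 0. All KKT conditions hold.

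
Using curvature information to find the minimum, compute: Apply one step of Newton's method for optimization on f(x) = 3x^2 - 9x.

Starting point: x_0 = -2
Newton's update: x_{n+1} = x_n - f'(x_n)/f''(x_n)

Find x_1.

f(x) = 3x^2 - 9x
f'(x) = 6x + (-9), f''(x) = 6
Newton step: x_1 = x_0 - f'(x_0)/f''(x_0)
f'(-2) = -21
x_1 = -2 - -21/6 = 3/2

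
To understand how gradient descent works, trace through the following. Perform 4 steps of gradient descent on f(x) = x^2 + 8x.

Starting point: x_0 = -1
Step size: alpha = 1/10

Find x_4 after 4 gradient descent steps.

f(x) = x^2 + 8x, f'(x) = 2x + (8)
Step 1: f'(-1) = 6, x_1 = -1 - 1/10 * 6 = -8/5
Step 2: f'(-8/5) = 24/5, x_2 = -8/5 - 1/10 * 24/5 = -52/25
Step 3: f'(-52/25) = 96/25, x_3 = -52/25 - 1/10 * 96/25 = -308/125
Step 4: f'(-308/125) = 384/125, x_4 = -308/125 - 1/10 * 384/125 = -1732/625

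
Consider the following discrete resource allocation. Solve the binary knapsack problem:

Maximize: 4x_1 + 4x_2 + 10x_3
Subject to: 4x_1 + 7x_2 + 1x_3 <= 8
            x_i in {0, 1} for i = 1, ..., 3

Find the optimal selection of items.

Items: item 1 (v=4, w=4), item 2 (v=4, w=7), item 3 (v=10, w=1)
Capacity: 8
Checking all 8 subsets (w = total weight, v = total value):
  {}: w = 0, v = 0
  {1}: w = 4, v = 4
  {2}: w = 7, v = 4
  {3}: w = 1, v = 10
  {1, 2}: w = 11 > 8, infeasible
  {1, 3}: w = 5, v = 14
  {2, 3}: w = 8, v = 14
  {1, 2, 3}: w = 12 > 8, infeasible
Best feasible subset: items [1, 3]
(The same value 14 is also attained by {2, 3}.)
Total weight: 5 <= 8, total value: 14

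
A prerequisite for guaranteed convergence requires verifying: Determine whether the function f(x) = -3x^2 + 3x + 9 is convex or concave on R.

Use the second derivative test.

f(x) = -3x^2 + 3x + 9
f'(x) = -6x + 3
f''(x) = -6
Since f''(x) = -6 < 0 for all x, f is concave on R.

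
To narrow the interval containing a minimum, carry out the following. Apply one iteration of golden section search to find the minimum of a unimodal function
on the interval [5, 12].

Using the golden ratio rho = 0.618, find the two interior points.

Golden section search on [5, 12].
Golden ratio rho = 0.618 (approx).
Interior points:
  x_1 = 5 + (1-0.618)*7 = 7.6740
  x_2 = 5 + 0.618*7 = 9.3260
Compare f(x_1) and f(x_2) to determine which subinterval to keep.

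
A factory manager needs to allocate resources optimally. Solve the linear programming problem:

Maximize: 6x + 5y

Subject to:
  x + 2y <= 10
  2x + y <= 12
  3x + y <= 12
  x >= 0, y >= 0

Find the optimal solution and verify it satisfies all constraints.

Feasible vertices: (0, 0), (0, 5), (14/5, 18/5), (4, 0)
Objective 6x + 5y at each vertex:
  (0, 0): 0
  (0, 5): 25
  (14/5, 18/5): 174/5
  (4, 0): 24
Maximum is 174/5 at (14/5, 18/5).
Verify constraints at (x, y) = (14/5, 18/5):
  1*(14/5) + 2*(18/5) = 10 <= 10 (active)
  2*(14/5) + 1*(18/5) = 46/5 <= 12
  3*(14/5) + 1*(18/5) = 12 <= 12 (active)
  x = 14/5 >= 0, y = 18/5 >= 0. All constraints satisfied.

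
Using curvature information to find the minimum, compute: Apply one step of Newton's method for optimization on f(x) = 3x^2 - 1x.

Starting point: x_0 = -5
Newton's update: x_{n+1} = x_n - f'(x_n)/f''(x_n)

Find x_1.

f(x) = 3x^2 - 1x
f'(x) = 6x + (-1), f''(x) = 6
Newton step: x_1 = x_0 - f'(x_0)/f''(x_0)
f'(-5) = -31
x_1 = -5 - -31/6 = 1/6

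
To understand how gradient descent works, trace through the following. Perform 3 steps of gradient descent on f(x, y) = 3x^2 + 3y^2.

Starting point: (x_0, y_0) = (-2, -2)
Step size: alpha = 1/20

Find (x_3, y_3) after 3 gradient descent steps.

f(x,y) = 3x^2 + 3y^2
grad_x = 6x + 0y, grad_y = 6y + 0x
Step 1: grad = (-12, -12), (-7/5, -7/5)
Step 2: grad = (-42/5, -42/5), (-49/50, -49/50)
Step 3: grad = (-147/25, -147/25), (-343/500, -343/500)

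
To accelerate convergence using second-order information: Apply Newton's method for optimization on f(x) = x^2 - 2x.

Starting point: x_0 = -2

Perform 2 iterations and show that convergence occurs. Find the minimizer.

f(x) = x^2 - 2x, f'(x) = 2x + (-2), f''(x) = 2
Step 1: f'(-2) = -6, x_1 = -2 - -6/2 = 1
Step 2: f'(1) = 0, x_2 = 1 (converged)
Newton's method converges in 1 step for quadratics.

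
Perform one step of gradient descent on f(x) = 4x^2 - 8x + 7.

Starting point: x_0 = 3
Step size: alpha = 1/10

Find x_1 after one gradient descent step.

f(x) = 4x^2 - 8x + 7
f'(x) = 8x - 8
f'(3) = 8*3 + (-8) = 16
x_1 = x_0 - alpha * f'(x_0) = 3 - 1/10 * 16 = 7/5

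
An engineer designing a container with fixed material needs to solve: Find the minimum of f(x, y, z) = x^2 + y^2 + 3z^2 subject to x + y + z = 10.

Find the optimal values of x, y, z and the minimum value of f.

Using Lagrange multipliers on f = x^2 + y^2 + 3z^2 with constraint x + y + z = 10:
Conditions: 2*1*x = lambda, 2*1*y = lambda, 2*3*z = lambda
So x = lambda/2, y = lambda/2, z = lambda/6
Substituting into constraint: lambda * (7/6) = 10
lambda = 60/7
x = 30/7, y = 30/7, z = 10/7
Minimum value = 300/7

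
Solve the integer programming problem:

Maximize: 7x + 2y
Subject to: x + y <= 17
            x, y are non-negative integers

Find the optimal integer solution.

Objective: 7x + 2y, constraint: x + y <= 17
Coefficient of x is 7 >= coefficient of y is 2, so allocate the entire budget to x.
Optimal: x = 17, y = 0, value = 119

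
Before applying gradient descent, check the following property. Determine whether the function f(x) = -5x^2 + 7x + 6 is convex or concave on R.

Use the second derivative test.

f(x) = -5x^2 + 7x + 6
f'(x) = -10x + 7
f''(x) = -10
Since f''(x) = -10 < 0 for all x, f is concave on R.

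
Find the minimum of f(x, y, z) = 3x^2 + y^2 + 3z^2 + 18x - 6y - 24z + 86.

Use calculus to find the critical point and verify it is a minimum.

f(x,y,z) = 3x^2 + y^2 + 3z^2 + 18x - 6y - 24z + 86
df/dx = 6x + (18) = 0 => x = -3
df/dy = 2y + (-6) = 0 => y = 3
df/dz = 6z + (-24) = 0 => z = 4
f(-3,3,4) = 3*(-3)^2 + 1*(3)^2 + 3*(4)^2 + 18*(-3) + -6*(3) + -24*(4) + 86 = 2
Hessian is diagonal with entries 6, 2, 6 > 0, confirmed minimum.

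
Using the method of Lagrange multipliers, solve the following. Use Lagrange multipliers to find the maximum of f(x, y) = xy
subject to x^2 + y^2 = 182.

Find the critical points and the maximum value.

Lagrange conditions: y = 2*lambda*x and x = 2*lambda*y
If x = 0 then y = 0, violating the constraint, so x, y != 0.
Dividing: y/x = x/y => x^2 = y^2 => y = x or y = -x
Constraint: 2x^2 = 182 => x^2 = 91 => x = +/-sqrt(91)
Critical points: (sqrt(91), sqrt(91)), (-sqrt(91), -sqrt(91)), (sqrt(91), -sqrt(91)), (-sqrt(91), sqrt(91))
  y = x:  xy = x^2 = 91  at (sqrt(91), sqrt(91)) and (-sqrt(91), -sqrt(91))
  y = -x: xy = -x^2 = -91 at (sqrt(91), -sqrt(91)) and (-sqrt(91), sqrt(91))
Maximum xy = 91 at (sqrt(91), sqrt(91)) and (-sqrt(91), -sqrt(91))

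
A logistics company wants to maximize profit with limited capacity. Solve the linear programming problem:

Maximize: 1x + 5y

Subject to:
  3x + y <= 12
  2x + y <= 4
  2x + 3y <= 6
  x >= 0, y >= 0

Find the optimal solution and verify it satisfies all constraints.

Feasible vertices: (0, 0), (0, 2), (3/2, 1), (2, 0)
Objective 1x + 5y at each vertex:
  (0, 0): 0
  (0, 2): 10
  (3/2, 1): 13/2
  (2, 0): 2
Maximum is 10 at (0, 2).
Verify constraints at (x, y) = (0, 2):
  3*0 + 1*2 = 2 <= 12
  2*0 + 1*2 = 2 <= 4
  2*0 + 3*2 = 6 <= 6 (active)
  x = 0 >= 0, y = 2 >= 0. All constraints satisfied.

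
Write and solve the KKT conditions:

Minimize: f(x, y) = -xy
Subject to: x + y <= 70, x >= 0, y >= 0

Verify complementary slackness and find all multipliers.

Problem: min -xy s.t. x + y <= 70 (multiplier lambda), x >= 0 (mu_x), y >= 0 (mu_y)
KKT stationarity: -y + lambda - mu_x = 0, -x + lambda - mu_y = 0, with lambda, mu_x, mu_y >= 0
Complementary slackness: lambda*(x + y - 70) = 0, mu_x*x = 0, mu_y*y = 0
If lambda = 0: y = -mu_x <= 0 and x = -mu_y <= 0 force x = y = 0 with f = 0; but x = y = 35 is feasible with f = -1225 < 0, so this is not the minimum. Hence lambda > 0 and x + y = 70.
Try x > 0, y > 0 (so mu_x = mu_y = 0): y = lambda, x = lambda => x = y = lambda
x + y = 70 => 2*lambda = 70 => lambda = 35
x* = y* = 35 > 0, consistent with mu_x = mu_y = 0.
(Any feasible point with x = 0 or y = 0 has f = 0 > -1225, so the minimum is not on those boundaries.)
min(-xy) = -1225 (i.e. max xy = 1225)
Multipliers: lambda = 35, mu_x = 0, mu_y = 0
Complementary slackness: lambda*(x + y - 70) = 35*(35 + 35 - 70) = 0, mu_x*x = 0*35 = 0, mu_y*y = 0*35 = 0. Satisfied.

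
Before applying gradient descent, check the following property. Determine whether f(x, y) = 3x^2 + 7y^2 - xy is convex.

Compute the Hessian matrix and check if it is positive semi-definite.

f(x,y) = 3x^2 + 7y^2 - xy
Hessian H = [[6, -1], [-1, 14]]
trace(H) = 20, det(H) = 83
Eigenvalues: (20 +/- sqrt(68)) / 2 = 14.12, 5.877
Since both eigenvalues > 0, f is convex.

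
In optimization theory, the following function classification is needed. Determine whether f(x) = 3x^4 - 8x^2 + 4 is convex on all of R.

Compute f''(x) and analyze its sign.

f(x) = 3x^4 - 8x^2 + 4
f'(x) = 12x^3 + -16x
f''(x) = 36x^2 + -16
f''(0) = -16 < 0, so not convex near x = 0
Therefore, f is not globally convex on R.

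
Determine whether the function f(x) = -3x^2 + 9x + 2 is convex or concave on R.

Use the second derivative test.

f(x) = -3x^2 + 9x + 2
f'(x) = -6x + 9
f''(x) = -6
Since f''(x) = -6 < 0 for all x, f is concave on R.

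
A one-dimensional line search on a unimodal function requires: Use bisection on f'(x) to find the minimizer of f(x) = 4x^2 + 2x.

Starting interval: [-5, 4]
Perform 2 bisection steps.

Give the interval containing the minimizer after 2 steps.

Finding critical point of f(x) = 4x^2 + 2x using bisection on f'(x) = 8x + 2.
f'(x) = 0 when x = -1/4.
Starting interval: [-5, 4]
Step 1: mid = -1/2, f'(mid) = -2, new interval = [-1/2, 4]
Step 2: mid = 7/4, f'(mid) = 16, new interval = [-1/2, 7/4]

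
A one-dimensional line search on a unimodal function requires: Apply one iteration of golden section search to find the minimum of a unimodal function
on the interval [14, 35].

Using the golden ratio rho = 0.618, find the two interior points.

Golden section search on [14, 35].
Golden ratio rho = 0.618 (approx).
Interior points:
  x_1 = 14 + (1-0.618)*21 = 22.0220
  x_2 = 14 + 0.618*21 = 26.9780
Compare f(x_1) and f(x_2) to determine which subinterval to keep.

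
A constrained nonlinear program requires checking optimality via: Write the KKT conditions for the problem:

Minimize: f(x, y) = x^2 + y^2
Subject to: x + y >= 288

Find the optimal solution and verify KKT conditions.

KKT conditions for min x^2 + y^2 s.t. x + y >= 288:
Stationarity: 2x = mu, 2y = mu
So x = y = mu/2.
Complementary slackness: mu*(x + y - 288) = 0
Primal feasibility: x + y >= 288; dual feasibility: mu >= 0
If mu = 0 then x = y = 0, but 0 + 0 < 288 is infeasible, so the constraint is active.
Constraint active: x + y = 2*(mu/2) = 288 => mu = 288
x = y = 144, f = 41472
Verify: stationarity 2*144 = 288 = mu; primal 144 + 144 = 288 >= 288; dual mu = 288 >= 0; complementary slackness 288*(288 - 288) = 0. All KKT conditions hold.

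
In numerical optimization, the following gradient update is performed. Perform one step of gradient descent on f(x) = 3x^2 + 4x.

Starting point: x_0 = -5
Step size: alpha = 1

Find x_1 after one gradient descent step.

f(x) = 3x^2 + 4x
f'(x) = 6x + 4
f'(-5) = 6*-5 + (4) = -26
x_1 = x_0 - alpha * f'(x_0) = -5 - 1 * -26 = 21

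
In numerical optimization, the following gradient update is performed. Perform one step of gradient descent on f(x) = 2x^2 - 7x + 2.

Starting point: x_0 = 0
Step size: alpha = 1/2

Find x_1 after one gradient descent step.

f(x) = 2x^2 - 7x + 2
f'(x) = 4x - 7
f'(0) = 4*0 + (-7) = -7
x_1 = x_0 - alpha * f'(x_0) = 0 - 1/2 * -7 = 7/2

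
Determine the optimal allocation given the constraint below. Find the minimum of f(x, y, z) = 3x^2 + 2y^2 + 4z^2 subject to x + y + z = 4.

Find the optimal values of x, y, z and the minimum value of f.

Using Lagrange multipliers on f = 3x^2 + 2y^2 + 4z^2 with constraint x + y + z = 4:
Conditions: 2*3*x = lambda, 2*2*y = lambda, 2*4*z = lambda
So x = lambda/6, y = lambda/4, z = lambda/8
Substituting into constraint: lambda * (13/24) = 4
lambda = 96/13
x = 16/13, y = 24/13, z = 12/13
Minimum value = 192/13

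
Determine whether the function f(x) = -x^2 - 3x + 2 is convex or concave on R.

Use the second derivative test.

f(x) = -x^2 - 3x + 2
f'(x) = -2x - 3
f''(x) = -2
Since f''(x) = -2 < 0 for all x, f is concave on R.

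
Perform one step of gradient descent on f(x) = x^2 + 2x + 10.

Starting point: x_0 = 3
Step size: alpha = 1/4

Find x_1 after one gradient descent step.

f(x) = x^2 + 2x + 10
f'(x) = 2x + 2
f'(3) = 2*3 + (2) = 8
x_1 = x_0 - alpha * f'(x_0) = 3 - 1/4 * 8 = 1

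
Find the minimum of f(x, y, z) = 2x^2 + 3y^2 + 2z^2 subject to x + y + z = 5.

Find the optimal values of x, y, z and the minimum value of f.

Using Lagrange multipliers on f = 2x^2 + 3y^2 + 2z^2 with constraint x + y + z = 5:
Conditions: 2*2*x = lambda, 2*3*y = lambda, 2*2*z = lambda
So x = lambda/4, y = lambda/6, z = lambda/4
Substituting into constraint: lambda * (2/3) = 5
lambda = 15/2
x = 15/8, y = 5/4, z = 15/8
Minimum value = 75/4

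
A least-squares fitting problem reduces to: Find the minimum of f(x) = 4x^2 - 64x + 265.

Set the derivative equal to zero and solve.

f(x) = 4x^2 - 64x + 265
f'(x) = 8x + (-64) = 0
x = 64/8 = 8
f(8) = 9
Since f''(x) = 8 > 0, this is a minimum.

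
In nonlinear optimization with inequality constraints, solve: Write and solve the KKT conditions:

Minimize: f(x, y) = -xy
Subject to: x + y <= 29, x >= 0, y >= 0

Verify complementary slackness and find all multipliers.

Problem: min -xy s.t. x + y <= 29 (multiplier lambda), x >= 0 (mu_x), y >= 0 (mu_y)
KKT stationarity: -y + lambda - mu_x = 0, -x + lambda - mu_y = 0, with lambda, mu_x, mu_y >= 0
Complementary slackness: lambda*(x + y - 29) = 0, mu_x*x = 0, mu_y*y = 0
If lambda = 0: y = -mu_x <= 0 and x = -mu_y <= 0 force x = y = 0 with f = 0; but x = y = 29/2 is feasible with f = -841/4 < 0, so this is not the minimum. Hence lambda > 0 and x + y = 29.
Try x > 0, y > 0 (so mu_x = mu_y = 0): y = lambda, x = lambda => x = y = lambda
x + y = 29 => 2*lambda = 29 => lambda = 29/2
x* = y* = 29/2 > 0, consistent with mu_x = mu_y = 0.
(Any feasible point with x = 0 or y = 0 has f = 0 > -841/4, so the minimum is not on those boundaries.)
min(-xy) = -841/4 (i.e. max xy = 841/4)
Multipliers: lambda = 29/2, mu_x = 0, mu_y = 0
Complementary slackness: lambda*(x + y - 29) = 29/2*(29/2 + 29/2 - 29) = 0, mu_x*x = 0*29/2 = 0, mu_y*y = 0*29/2 = 0. Satisfied.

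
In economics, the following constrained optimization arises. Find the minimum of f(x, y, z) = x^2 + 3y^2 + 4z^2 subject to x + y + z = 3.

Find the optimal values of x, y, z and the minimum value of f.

Using Lagrange multipliers on f = x^2 + 3y^2 + 4z^2 with constraint x + y + z = 3:
Conditions: 2*1*x = lambda, 2*3*y = lambda, 2*4*z = lambda
So x = lambda/2, y = lambda/6, z = lambda/8
Substituting into constraint: lambda * (19/24) = 3
lambda = 72/19
x = 36/19, y = 12/19, z = 9/19
Minimum value = 108/19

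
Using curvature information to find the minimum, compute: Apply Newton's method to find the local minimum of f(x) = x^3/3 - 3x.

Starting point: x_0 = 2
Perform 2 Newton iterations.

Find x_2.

f(x) = x^3/3 - 3x
f'(x) = x^2 - 3, f''(x) = 2x
Newton update: x_{n+1} = x_n - (x_n^2 - 3)/(2*x_n)
Step 1: x_0 = 2, f'=1, f''=4, x_1 = 7/4
Step 2: x_1 = 7/4, f'=1/16, f''=7/2, x_2 = 97/56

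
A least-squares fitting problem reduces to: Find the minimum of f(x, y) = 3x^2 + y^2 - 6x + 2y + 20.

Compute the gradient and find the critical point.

f(x,y) = 3x^2 + y^2 - 6x + 2y + 20
df/dx = 6x + (-6) = 0  =>  x = 1
df/dy = 2y + (2) = 0  =>  y = -1
f(1, -1) = 3*(1)^2 + 1*(-1)^2 + -6*(1) + 2*(-1) + 20 = 16
Hessian is diagonal with entries 6, 2 > 0, so this is a minimum.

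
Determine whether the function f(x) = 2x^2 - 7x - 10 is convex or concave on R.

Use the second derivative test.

f(x) = 2x^2 - 7x - 10
f'(x) = 4x - 7
f''(x) = 4
Since f''(x) = 4 > 0 for all x, f is convex on R.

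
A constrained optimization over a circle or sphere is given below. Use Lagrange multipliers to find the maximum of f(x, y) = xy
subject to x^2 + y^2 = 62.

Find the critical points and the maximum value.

Lagrange conditions: y = 2*lambda*x and x = 2*lambda*y
If x = 0 then y = 0, violating the constraint, so x, y != 0.
Dividing: y/x = x/y => x^2 = y^2 => y = x or y = -x
Constraint: 2x^2 = 62 => x^2 = 31 => x = +/-sqrt(31)
Critical points: (sqrt(31), sqrt(31)), (-sqrt(31), -sqrt(31)), (sqrt(31), -sqrt(31)), (-sqrt(31), sqrt(31))
  y = x:  xy = x^2 = 31  at (sqrt(31), sqrt(31)) and (-sqrt(31), -sqrt(31))
  y = -x: xy = -x^2 = -31 at (sqrt(31), -sqrt(31)) and (-sqrt(31), sqrt(31))
Maximum xy = 31 at (sqrt(31), sqrt(31)) and (-sqrt(31), -sqrt(31))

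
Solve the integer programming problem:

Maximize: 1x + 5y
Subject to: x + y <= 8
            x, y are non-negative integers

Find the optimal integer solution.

Objective: 1x + 5y, constraint: x + y <= 8
Coefficient of y is 5 > coefficient of x is 1, so allocate the entire budget to y.
Optimal: x = 0, y = 8, value = 40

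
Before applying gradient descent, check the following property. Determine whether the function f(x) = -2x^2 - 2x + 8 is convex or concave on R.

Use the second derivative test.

f(x) = -2x^2 - 2x + 8
f'(x) = -4x - 2
f''(x) = -4
Since f''(x) = -4 < 0 for all x, f is concave on R.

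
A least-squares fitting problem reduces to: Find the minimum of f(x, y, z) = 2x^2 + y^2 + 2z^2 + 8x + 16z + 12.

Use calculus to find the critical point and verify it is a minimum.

f(x,y,z) = 2x^2 + y^2 + 2z^2 + 8x + 16z + 12
df/dx = 4x + (8) = 0 => x = -2
df/dy = 2y + (0) = 0 => y = 0
df/dz = 4z + (16) = 0 => z = -4
f(-2,0,-4) = 2*(-2)^2 + 1*(0)^2 + 2*(-4)^2 + 8*(-2) + 16*(-4) + 12 = -28
Hessian is diagonal with entries 4, 2, 4 > 0, confirmed minimum.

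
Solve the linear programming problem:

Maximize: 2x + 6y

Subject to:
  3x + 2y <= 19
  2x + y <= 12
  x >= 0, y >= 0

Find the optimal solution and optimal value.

Feasible vertices: (0, 0), (0, 19/2), (5, 2), (6, 0)
Objective 2x + 6y at each:
  (0, 0): 0
  (0, 19/2): 57
  (5, 2): 22
  (6, 0): 12
Maximum is 57 at (0, 19/2).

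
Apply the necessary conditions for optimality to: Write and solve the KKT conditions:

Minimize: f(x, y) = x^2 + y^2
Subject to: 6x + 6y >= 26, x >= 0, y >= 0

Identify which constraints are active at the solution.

KKT conditions for min x^2 + y^2 s.t. 6x + 6y >= 26, x >= 0, y >= 0:
Stationarity: 2x = mu*6 + mu_x, 2y = mu*6 + mu_y, with mu, mu_x, mu_y >= 0
Complementary slackness: mu*(6x + 6y - 26) = 0, mu_x*x = 0, mu_y*y = 0
(0, 0) is infeasible (6*0 + 6*0 < 26), so if mu = 0 stationarity would force x = mu_x/2 >= 0, y = mu_y/2 >= 0 with mu_x*x = mu_y*y = 0, i.e. x = y = 0: contradiction. Hence mu > 0 and 6x + 6y = 26 is active.
Try x > 0, y > 0 (so mu_x = mu_y = 0): x = 6*mu/2, y = 6*mu/2
Substitute: 6*(6*mu/2) + 6*(6*mu/2) = 26
  mu*72/2 = 26 => mu = 13/18
x* = 13/6 > 0, y* = 13/6 > 0, consistent with mu_x = mu_y = 0.
f is convex and the constraints are linear, so this KKT point is the global minimum.
f* = 169/18
Active constraints: 6x + 6y >= 26 (holds with equality, mu = 13/18 > 0); x >= 0 and y >= 0 are inactive (mu_x = mu_y = 0).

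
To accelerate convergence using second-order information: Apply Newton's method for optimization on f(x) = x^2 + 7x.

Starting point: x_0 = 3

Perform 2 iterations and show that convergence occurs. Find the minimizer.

f(x) = x^2 + 7x, f'(x) = 2x + (7), f''(x) = 2
Step 1: f'(3) = 13, x_1 = 3 - 13/2 = -7/2
Step 2: f'(-7/2) = 0, x_2 = -7/2 (converged)
Newton's method converges in 1 step for quadratics.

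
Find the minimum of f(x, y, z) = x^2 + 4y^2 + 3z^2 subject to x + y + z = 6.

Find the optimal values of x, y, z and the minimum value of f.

Using Lagrange multipliers on f = x^2 + 4y^2 + 3z^2 with constraint x + y + z = 6:
Conditions: 2*1*x = lambda, 2*4*y = lambda, 2*3*z = lambda
So x = lambda/2, y = lambda/8, z = lambda/6
Substituting into constraint: lambda * (19/24) = 6
lambda = 144/19
x = 72/19, y = 18/19, z = 24/19
Minimum value = 432/19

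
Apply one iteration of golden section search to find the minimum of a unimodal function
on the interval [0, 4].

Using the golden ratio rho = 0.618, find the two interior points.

Golden section search on [0, 4].
Golden ratio rho = 0.618 (approx).
Interior points:
  x_1 = 0 + (1-0.618)*4 = 1.5280
  x_2 = 0 + 0.618*4 = 2.4720
Compare f(x_1) and f(x_2) to determine which subinterval to keep.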